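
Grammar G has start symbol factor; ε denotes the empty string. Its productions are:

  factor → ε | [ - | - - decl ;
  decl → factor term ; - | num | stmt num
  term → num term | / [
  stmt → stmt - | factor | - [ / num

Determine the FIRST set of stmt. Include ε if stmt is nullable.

{ -, [, ε }

From stmt → stmt -: stmt nullable, take FIRST(stmt) ∪ {-} = { -, [ }.
From stmt → factor: add FIRST(factor) = { -, [, ε } (including ε since factor is nullable).
stmt → - [ / num contributes {-}.
Union: FIRST(stmt) = { -, [, ε }.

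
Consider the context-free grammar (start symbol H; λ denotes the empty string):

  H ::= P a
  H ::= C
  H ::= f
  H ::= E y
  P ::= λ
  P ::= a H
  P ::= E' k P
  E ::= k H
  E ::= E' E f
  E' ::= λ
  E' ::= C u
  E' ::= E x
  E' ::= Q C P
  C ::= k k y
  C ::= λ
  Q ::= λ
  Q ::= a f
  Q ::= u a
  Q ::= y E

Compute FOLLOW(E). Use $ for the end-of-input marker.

{ a, f, k, u, x, y }

In H ::= E y: add FIRST(y) = { y }.
In E ::= E' E f: add FIRST(f) = { f }.
In E' ::= E x: add FIRST(x) = { x }.
In Q ::= y E: E is at the end, add FOLLOW(Q) = { a, k, u, y }.
Union: FOLLOW(E) = { a, f, k, u, x, y }.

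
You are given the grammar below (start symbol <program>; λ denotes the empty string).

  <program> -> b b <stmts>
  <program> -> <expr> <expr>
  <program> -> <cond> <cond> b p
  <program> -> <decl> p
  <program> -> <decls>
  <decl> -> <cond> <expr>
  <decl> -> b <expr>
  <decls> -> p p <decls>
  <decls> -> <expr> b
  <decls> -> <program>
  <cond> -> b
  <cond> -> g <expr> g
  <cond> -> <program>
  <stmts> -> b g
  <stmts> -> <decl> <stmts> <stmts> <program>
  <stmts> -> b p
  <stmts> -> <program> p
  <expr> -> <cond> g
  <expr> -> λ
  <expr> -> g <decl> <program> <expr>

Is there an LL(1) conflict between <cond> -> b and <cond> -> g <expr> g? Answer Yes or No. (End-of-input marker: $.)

No

FIRST(b) = { b } and FIRST(g <expr> g) = { g }.
The FIRST sets are disjoint and neither alternative is nullable — no conflict.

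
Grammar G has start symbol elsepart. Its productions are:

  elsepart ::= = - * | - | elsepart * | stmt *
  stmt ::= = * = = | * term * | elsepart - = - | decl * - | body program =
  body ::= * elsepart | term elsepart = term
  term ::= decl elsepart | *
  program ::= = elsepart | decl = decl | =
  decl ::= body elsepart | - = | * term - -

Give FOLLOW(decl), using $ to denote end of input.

In stmt ::= decl * -: add FIRST(* -) = { * }.
In term ::= decl elsepart: add FIRST(elsepart) = { *, -, = }.
In program ::= decl = decl: add FIRST(= decl) = { = }.
In program ::= decl = decl: decl is at the end, add FOLLOW(program) = { = }.
Union: FOLLOW(decl) = { *, -, = }.

{ *, -, = }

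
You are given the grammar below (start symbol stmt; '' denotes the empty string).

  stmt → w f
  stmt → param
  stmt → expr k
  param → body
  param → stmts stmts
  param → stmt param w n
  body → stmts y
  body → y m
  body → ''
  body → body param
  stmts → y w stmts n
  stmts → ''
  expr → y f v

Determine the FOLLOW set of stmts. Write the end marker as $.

In param → stmts stmts: add FIRST(stmts)\{''} = { y }.
  Since stmts is nullable, also add FOLLOW(param) = { $, w, y }.
In param → stmts stmts: stmts is at the end, add FOLLOW(param) = { $, w, y }.
In body → stmts y: add FIRST(y) = { y }.
In stmts → y w stmts n: add FIRST(n) = { n }.
Union: FOLLOW(stmts) = { $, n, w, y }.

{ $, n, w, y }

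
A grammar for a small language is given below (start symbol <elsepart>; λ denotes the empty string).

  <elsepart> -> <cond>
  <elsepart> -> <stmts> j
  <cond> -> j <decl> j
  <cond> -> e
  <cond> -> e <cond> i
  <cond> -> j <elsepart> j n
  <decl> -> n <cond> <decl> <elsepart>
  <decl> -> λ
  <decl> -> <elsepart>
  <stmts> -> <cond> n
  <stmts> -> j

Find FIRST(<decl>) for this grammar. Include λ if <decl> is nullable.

{ e, j, n, λ }

<decl> -> n <cond> <decl> <elsepart> contributes {n}.
<decl> -> λ contributes λ.
From <decl> -> <elsepart>: add FIRST(<elsepart>) = { e, j }.
Union: FIRST(<decl>) = { e, j, n, λ }.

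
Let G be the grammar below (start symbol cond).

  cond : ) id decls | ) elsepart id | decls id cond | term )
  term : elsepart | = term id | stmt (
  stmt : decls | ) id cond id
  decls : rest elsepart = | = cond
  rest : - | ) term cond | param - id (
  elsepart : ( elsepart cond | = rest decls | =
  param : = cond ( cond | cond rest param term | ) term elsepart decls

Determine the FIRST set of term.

From term : elsepart: add FIRST(elsepart) = { (, = }.
term : = term id contributes {=}.
From term : stmt (: add FIRST(stmt) = { (, ), -, = }.
Union: FIRST(term) = { (, ), -, = }.

{ (, ), -, = }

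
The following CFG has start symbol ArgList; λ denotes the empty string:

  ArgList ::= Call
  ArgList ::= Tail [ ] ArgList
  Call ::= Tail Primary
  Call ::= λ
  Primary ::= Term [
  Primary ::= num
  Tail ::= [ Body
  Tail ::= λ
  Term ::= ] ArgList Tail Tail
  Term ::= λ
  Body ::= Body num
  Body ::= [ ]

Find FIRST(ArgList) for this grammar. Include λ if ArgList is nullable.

From ArgList ::= Call: add FIRST(Call) = { [, ], num, λ } (including λ since Call is nullable).
From ArgList ::= Tail [ ] ArgList: Tail nullable, take FIRST(Tail) ∪ {[} = { [ }.
Union: FIRST(ArgList) = { [, ], num, λ }.

{ [, ], num, λ }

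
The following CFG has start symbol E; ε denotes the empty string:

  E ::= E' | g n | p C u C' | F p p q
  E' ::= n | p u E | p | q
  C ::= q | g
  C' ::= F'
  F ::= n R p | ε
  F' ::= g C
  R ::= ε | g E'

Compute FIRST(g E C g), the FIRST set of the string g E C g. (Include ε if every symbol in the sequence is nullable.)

{ g }

g is a terminal; add {g} and stop.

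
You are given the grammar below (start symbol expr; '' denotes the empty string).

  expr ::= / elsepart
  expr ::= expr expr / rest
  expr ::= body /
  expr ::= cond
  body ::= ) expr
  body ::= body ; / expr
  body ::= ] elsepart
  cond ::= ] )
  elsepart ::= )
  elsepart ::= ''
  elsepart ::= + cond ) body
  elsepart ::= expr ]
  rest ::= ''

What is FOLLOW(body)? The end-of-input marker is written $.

In expr ::= body /: add FIRST(/) = { / }.
In body ::= body ; / expr: add FIRST(; / expr) = { ; }.
In elsepart ::= + cond ) body: body is at the end, add FOLLOW(elsepart) = { $, ), /, ;, ] }.
Union: FOLLOW(body) = { $, ), /, ;, ] }.

{ $, ), /, ;, ] }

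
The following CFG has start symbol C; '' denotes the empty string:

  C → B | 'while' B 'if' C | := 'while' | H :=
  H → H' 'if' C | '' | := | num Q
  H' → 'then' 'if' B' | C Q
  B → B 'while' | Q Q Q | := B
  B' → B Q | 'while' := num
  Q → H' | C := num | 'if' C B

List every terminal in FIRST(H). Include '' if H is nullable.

From H → H' 'if' C: add FIRST(H') = { 'if', 'then', 'while', :=, num }.
H → '' contributes ''.
H → := contributes {:=}.
H → num Q contributes {num}.
Union: FIRST(H) = { 'if', 'then', 'while', :=, num, '' }.

{ 'if', 'then', 'while', :=, num, '' }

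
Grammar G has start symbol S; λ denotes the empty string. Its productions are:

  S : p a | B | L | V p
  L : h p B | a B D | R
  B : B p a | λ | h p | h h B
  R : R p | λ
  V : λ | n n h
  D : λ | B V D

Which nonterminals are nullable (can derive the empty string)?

Directly nullable (have an λ-production): B, R, V, D.
S : B with every symbol nullable, so S is nullable.
L : R with every symbol nullable, so L is nullable.

{ B, D, L, R, S, V }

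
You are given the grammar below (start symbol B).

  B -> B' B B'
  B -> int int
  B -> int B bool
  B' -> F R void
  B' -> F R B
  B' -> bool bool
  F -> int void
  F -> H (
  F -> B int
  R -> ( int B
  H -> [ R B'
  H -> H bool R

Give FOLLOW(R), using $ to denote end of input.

{ (, [, bool, int, void }

In B' -> F R void: add FIRST(void) = { void }.
In B' -> F R B: add FIRST(B) = { [, bool, int }.
In H -> [ R B': add FIRST(B') = { [, bool, int }.
In H -> H bool R: R is at the end, add FOLLOW(H) = { (, bool }.
Union: FOLLOW(R) = { (, [, bool, int, void }.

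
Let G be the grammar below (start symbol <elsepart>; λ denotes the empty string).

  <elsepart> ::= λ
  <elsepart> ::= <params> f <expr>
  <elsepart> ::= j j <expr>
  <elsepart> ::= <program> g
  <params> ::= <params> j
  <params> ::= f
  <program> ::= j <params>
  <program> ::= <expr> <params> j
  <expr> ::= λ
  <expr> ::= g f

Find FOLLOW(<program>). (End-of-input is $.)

{ g }

In <elsepart> ::= <program> g: add FIRST(g) = { g }.
Union: FOLLOW(<program>) = { g }.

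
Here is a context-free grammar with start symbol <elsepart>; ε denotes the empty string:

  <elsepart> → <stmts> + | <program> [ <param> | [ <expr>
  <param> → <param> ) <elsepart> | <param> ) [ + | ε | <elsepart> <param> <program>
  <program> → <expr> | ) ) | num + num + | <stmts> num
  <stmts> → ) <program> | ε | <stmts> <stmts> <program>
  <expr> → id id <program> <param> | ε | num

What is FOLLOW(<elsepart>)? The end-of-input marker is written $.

<elsepart> is the start symbol, so $ ∈ FOLLOW(<elsepart>).
In <param> → <param> ) <elsepart>: <elsepart> is at the end, add FOLLOW(<param>) = { $, ), +, [, id, num }.
In <param> → <elsepart> <param> <program>: add FIRST(<param> <program>)\{ε} = { ), +, [, id, num }.
  Since <param> <program> is nullable, also add FOLLOW(<param>) = { $, ), +, [, id, num }.
Union: FOLLOW(<elsepart>) = { $, ), +, [, id, num }.

{ $, ), +, [, id, num }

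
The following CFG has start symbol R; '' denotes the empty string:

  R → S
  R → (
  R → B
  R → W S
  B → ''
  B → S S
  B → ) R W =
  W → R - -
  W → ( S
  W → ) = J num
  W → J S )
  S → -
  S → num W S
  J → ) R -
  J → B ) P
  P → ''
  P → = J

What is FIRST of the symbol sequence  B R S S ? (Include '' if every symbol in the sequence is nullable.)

Add FIRST(B)\{''} = { ), -, num }; B is nullable, continue.
Add FIRST(R)\{''} = { (, ), -, num }; R is nullable, continue.
Add FIRST(S) = { -, num }; S is not nullable, stop.

{ (, ), -, num }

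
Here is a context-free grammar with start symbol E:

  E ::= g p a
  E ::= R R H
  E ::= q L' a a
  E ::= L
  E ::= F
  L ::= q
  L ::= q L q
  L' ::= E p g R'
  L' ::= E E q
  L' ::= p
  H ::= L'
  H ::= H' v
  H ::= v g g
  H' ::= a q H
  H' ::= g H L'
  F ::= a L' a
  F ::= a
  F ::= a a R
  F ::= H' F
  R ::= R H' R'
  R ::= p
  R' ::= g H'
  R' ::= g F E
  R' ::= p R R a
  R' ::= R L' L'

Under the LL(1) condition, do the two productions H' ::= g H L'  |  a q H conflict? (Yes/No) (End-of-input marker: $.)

FIRST(g H L') = { g } and FIRST(a q H) = { a }.
The FIRST sets are disjoint and neither alternative is nullable — no conflict.

No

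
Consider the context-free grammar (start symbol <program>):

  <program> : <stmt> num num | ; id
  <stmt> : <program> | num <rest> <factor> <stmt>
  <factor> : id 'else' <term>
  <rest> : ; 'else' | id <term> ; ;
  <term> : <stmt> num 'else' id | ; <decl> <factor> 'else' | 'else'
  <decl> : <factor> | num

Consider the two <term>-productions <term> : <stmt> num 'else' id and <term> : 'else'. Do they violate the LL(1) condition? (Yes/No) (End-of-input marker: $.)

No

FIRST(<stmt> num 'else' id) = { ;, num } and FIRST('else') = { 'else' }.
The FIRST sets are disjoint and neither alternative is nullable — no conflict.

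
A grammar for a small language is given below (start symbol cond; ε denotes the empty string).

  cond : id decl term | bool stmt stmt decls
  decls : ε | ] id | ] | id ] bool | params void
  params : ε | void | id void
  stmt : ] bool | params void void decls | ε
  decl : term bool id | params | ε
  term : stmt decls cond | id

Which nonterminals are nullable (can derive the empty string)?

{ decl, decls, params, stmt }

Directly nullable (have an ε-production): decls, params, stmt, decl.
No other nonterminal has a production whose RHS symbols are all nullable.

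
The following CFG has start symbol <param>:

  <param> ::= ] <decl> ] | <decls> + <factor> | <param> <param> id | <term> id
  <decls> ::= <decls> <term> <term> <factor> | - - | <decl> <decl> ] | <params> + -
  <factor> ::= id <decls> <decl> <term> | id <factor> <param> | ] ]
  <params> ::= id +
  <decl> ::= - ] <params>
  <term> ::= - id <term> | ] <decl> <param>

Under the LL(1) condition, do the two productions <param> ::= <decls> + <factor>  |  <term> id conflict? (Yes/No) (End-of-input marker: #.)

FIRST(<decls> + <factor>) = { -, id } and FIRST(<term> id) = { -, ] }.
Both contain -, so the two alternatives are not disjoint — LL(1) conflict.

Yes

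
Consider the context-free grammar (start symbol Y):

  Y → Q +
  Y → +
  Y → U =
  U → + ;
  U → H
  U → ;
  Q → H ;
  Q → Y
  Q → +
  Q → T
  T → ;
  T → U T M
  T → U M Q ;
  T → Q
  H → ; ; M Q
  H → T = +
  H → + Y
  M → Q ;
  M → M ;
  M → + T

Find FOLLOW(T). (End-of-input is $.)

{ +, ;, = }

In Q → T: T is at the end, add FOLLOW(Q) = { +, ;, = }.
In T → U T M: add FIRST(M) = { +, ; }.
In H → T = +: add FIRST(= +) = { = }.
In M → + T: T is at the end, add FOLLOW(M) = { +, ;, = }.
Union: FOLLOW(T) = { +, ;, = }.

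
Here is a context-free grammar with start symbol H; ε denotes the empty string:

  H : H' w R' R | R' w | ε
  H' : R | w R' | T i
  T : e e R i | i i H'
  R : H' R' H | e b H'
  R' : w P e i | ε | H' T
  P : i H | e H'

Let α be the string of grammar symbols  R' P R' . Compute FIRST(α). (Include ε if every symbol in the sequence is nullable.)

Add FIRST(R')\{ε} = { e, i, w }; R' is nullable, continue.
Add FIRST(P) = { e, i }; P is not nullable, stop.

{ e, i, w }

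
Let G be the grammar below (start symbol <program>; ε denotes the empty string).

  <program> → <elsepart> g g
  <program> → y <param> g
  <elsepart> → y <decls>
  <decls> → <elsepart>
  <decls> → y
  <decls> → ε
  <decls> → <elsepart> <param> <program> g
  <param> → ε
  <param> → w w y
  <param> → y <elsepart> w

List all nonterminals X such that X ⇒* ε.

Directly nullable (have an ε-production): <decls>, <param>.
No other nonterminal has a production whose RHS symbols are all nullable.

{ <decls>, <param> }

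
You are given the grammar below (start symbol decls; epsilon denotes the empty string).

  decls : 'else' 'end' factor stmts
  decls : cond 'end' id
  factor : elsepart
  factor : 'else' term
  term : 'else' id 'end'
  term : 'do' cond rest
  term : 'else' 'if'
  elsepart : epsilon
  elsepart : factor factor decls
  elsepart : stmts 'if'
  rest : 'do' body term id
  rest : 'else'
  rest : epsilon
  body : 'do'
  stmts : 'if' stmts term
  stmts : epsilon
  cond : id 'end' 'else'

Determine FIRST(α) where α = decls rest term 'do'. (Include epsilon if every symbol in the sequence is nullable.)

{ 'else', id }

Add FIRST(decls) = { 'else', id }; decls is not nullable, stop.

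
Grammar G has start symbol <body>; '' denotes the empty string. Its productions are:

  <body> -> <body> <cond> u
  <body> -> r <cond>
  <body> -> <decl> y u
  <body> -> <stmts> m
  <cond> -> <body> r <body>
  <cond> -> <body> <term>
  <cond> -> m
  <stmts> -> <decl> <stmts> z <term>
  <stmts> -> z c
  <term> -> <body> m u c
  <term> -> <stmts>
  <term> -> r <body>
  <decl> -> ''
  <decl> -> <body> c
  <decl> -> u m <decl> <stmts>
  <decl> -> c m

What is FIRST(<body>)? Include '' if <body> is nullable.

{ c, r, u, y, z }

From <body> -> <body> <cond> u: add FIRST(<body>) = { c, r, u, y, z }.
<body> -> r <cond> contributes {r}.
From <body> -> <decl> y u: <decl> nullable, take FIRST(<decl>) ∪ {y} = { c, r, u, y, z }.
From <body> -> <stmts> m: add FIRST(<stmts>) = { c, r, u, y, z }.
Union: FIRST(<body>) = { c, r, u, y, z }.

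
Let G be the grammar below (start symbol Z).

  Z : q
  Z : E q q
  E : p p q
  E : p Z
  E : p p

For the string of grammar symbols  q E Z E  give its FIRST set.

{ q }

q is a terminal; add {q} and stop.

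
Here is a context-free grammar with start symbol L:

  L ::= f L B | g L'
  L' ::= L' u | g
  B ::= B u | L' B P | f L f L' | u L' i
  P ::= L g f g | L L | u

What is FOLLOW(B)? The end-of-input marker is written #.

{ #, f, g, u }

In L ::= f L B: B is at the end, add FOLLOW(L) = { #, f, g, u }.
In B ::= B u: add FIRST(u) = { u }.
In B ::= L' B P: add FIRST(P) = { f, g, u }.
Union: FOLLOW(B) = { #, f, g, u }.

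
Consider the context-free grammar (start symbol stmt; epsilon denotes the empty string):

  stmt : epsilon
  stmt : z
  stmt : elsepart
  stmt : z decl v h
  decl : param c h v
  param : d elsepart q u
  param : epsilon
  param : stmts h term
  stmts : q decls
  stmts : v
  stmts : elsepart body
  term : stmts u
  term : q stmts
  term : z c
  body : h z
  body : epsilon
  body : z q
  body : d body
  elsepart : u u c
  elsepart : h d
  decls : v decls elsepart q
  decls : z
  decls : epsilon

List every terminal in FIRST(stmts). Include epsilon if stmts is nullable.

{ h, q, u, v }

stmts : q decls contributes {q}.
stmts : v contributes {v}.
From stmts : elsepart body: add FIRST(elsepart) = { h, u }.
Union: FIRST(stmts) = { h, q, u, v }.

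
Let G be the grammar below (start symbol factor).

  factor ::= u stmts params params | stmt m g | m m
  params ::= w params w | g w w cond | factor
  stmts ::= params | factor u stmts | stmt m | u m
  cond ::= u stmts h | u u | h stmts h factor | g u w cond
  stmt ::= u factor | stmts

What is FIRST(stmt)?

{ g, m, u, w }

stmt ::= u factor contributes {u}.
From stmt ::= stmts: add FIRST(stmts) = { g, m, u, w }.
Union: FIRST(stmt) = { g, m, u, w }.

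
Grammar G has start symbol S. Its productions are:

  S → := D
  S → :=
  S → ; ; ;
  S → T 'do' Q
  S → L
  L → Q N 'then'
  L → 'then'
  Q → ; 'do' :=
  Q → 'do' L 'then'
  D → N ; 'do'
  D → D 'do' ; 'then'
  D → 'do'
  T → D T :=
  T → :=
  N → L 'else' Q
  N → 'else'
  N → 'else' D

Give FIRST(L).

From L → Q N 'then': add FIRST(Q) = { 'do', ; }.
L → 'then' contributes {'then'}.
Union: FIRST(L) = { 'do', 'then', ; }.

{ 'do', 'then', ; }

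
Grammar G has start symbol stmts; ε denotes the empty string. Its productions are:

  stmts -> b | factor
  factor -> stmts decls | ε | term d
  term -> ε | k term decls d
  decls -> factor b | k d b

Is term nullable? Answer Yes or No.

term has an ε-production, so term ⇒ ε.

Yes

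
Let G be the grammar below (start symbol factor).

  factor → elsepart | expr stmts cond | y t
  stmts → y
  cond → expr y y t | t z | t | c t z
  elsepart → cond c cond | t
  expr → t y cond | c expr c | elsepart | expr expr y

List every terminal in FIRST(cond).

{ c, t }

From cond → expr y y t: add FIRST(expr) = { c, t }.
cond → t z contributes {t}.
cond → t contributes {t}.
cond → c t z contributes {c}.
Union: FIRST(cond) = { c, t }.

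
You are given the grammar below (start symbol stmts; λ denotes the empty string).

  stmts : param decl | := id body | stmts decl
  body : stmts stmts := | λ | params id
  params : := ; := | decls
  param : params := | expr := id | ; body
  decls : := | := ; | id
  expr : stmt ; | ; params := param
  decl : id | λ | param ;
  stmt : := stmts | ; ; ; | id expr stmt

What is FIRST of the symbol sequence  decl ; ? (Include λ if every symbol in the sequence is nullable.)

Add FIRST(decl)\{λ} = { :=, ;, id }; decl is nullable, continue.
; is a terminal; add {;} and stop.

{ :=, ;, id }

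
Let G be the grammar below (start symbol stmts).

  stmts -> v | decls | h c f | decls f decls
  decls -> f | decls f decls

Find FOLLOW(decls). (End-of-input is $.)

{ $, f }

In stmts -> decls: decls is at the end, add FOLLOW(stmts) = { $ }.
In stmts -> decls f decls: add FIRST(f decls) = { f }.
In stmts -> decls f decls: decls is at the end, add FOLLOW(stmts) = { $ }.
In decls -> decls f decls: add FIRST(f decls) = { f }.
In decls -> decls f decls: decls is at the end, add FOLLOW(decls) = { $, f }.
Union: FOLLOW(decls) = { $, f }.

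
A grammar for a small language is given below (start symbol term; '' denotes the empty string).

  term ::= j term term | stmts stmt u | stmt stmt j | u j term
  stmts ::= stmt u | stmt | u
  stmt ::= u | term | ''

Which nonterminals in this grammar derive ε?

{ stmt, stmts }

Directly nullable (have an ''-production): stmt.
stmts ::= stmt with every symbol nullable, so stmts is nullable.
No other nonterminal has a production whose RHS symbols are all nullable.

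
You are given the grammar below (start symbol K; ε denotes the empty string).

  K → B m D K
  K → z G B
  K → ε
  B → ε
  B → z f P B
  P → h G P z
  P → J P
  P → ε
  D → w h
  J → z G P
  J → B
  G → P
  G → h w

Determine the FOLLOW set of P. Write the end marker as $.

{ $, h, m, z }

In B → z f P B: add FIRST(B)\{ε} = { z }.
  Since B is nullable, also add FOLLOW(B) = { $, h, m, z }.
In P → h G P z: add FIRST(z) = { z }.
In P → J P: P is at the end, add FOLLOW(P) = { $, h, m, z }.
In J → z G P: P is at the end, add FOLLOW(J) = { $, h, m, z }.
In G → P: P is at the end, add FOLLOW(G) = { $, h, m, z }.
Union: FOLLOW(P) = { $, h, m, z }.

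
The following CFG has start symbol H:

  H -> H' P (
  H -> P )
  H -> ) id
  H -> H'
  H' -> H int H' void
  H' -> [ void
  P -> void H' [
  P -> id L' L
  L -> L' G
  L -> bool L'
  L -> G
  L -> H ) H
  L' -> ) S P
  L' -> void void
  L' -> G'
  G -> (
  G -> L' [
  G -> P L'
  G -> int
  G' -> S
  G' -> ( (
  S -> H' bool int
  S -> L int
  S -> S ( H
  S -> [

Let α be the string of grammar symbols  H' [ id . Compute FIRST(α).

Add FIRST(H') = { ), [, id, void }; H' is not nullable, stop.

{ ), [, id, void }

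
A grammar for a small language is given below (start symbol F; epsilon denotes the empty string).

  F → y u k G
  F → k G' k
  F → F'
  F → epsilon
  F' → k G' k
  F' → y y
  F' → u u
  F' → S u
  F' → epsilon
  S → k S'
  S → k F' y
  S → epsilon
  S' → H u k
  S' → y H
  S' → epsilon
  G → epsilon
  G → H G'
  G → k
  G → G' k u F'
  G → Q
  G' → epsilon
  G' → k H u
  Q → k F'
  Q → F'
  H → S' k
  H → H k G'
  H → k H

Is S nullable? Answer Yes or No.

Yes

S has an epsilon-production, so S ⇒ epsilon.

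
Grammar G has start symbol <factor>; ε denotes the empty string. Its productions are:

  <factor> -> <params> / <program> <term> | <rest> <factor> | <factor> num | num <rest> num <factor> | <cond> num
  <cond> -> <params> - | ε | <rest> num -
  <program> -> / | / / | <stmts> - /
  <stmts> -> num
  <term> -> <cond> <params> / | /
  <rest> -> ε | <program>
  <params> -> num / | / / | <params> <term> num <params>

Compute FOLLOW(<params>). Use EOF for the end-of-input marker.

In <factor> -> <params> / <program> <term>: add FIRST(/ <program> <term>) = { / }.
In <cond> -> <params> -: add FIRST(-) = { - }.
In <term> -> <cond> <params> /: add FIRST(/) = { / }.
In <params> -> <params> <term> num <params>: add FIRST(<term> num <params>) = { /, num }.
In <params> -> <params> <term> num <params>: <params> is at the end, add FOLLOW(<params>) = { -, /, num }.
Union: FOLLOW(<params>) = { -, /, num }.

{ -, /, num }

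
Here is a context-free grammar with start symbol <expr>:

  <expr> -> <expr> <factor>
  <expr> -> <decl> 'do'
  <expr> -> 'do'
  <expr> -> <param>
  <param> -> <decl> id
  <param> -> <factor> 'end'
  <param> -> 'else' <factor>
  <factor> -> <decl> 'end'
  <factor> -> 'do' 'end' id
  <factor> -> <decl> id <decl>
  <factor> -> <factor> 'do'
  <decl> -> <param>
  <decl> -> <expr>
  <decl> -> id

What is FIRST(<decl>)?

{ 'do', 'else', id }

From <decl> -> <param>: add FIRST(<param>) = { 'do', 'else', id }.
From <decl> -> <expr>: add FIRST(<expr>) = { 'do', 'else', id }.
<decl> -> id contributes {id}.
Union: FIRST(<decl>) = { 'do', 'else', id }.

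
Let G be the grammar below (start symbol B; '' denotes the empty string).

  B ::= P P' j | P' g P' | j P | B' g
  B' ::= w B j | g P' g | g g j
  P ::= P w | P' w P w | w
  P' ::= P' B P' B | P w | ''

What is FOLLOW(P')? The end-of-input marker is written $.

{ $, g, j, w }

In B ::= P P' j: add FIRST(j) = { j }.
In B ::= P' g P': add FIRST(g P') = { g }.
In B ::= P' g P': P' is at the end, add FOLLOW(B) = { $, g, j, w }.
In B' ::= g P' g: add FIRST(g) = { g }.
In P ::= P' w P w: add FIRST(w P w) = { w }.
In P' ::= P' B P' B: add FIRST(B P' B) = { g, j, w }.
In P' ::= P' B P' B: add FIRST(B) = { g, j, w }.
Union: FOLLOW(P') = { $, g, j, w }.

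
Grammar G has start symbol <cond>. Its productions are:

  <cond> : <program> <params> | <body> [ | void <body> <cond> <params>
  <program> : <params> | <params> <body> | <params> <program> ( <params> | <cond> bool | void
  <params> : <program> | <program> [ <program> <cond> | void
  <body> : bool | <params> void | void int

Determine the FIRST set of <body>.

{ bool, void }

<body> : bool contributes {bool}.
From <body> : <params> void: add FIRST(<params>) = { bool, void }.
<body> : void int contributes {void}.
Union: FIRST(<body>) = { bool, void }.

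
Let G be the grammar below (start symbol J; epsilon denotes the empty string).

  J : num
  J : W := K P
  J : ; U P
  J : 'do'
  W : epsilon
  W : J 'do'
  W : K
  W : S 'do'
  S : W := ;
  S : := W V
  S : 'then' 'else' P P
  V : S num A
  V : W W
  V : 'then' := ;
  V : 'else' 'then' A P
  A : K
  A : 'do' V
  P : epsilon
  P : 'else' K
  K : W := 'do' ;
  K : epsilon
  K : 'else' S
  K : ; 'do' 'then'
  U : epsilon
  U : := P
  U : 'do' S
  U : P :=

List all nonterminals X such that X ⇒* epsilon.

Directly nullable (have an epsilon-production): W, P, K, U.
A : K with every symbol nullable, so A is nullable.
V : W W with every symbol nullable, so V is nullable.
No other nonterminal has a production whose RHS symbols are all nullable.

{ A, K, P, U, V, W }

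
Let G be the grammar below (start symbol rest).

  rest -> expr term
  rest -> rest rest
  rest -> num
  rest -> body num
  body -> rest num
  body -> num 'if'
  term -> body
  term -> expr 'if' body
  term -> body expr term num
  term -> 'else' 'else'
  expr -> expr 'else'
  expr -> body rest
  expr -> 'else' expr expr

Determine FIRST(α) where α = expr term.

Add FIRST(expr) = { 'else', num }; expr is not nullable, stop.

{ 'else', num }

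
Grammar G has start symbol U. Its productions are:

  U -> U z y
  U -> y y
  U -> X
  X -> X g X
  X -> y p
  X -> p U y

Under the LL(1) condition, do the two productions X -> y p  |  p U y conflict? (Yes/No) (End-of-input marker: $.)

No

FIRST(y p) = { y } and FIRST(p U y) = { p }.
The FIRST sets are disjoint and neither alternative is nullable — no conflict.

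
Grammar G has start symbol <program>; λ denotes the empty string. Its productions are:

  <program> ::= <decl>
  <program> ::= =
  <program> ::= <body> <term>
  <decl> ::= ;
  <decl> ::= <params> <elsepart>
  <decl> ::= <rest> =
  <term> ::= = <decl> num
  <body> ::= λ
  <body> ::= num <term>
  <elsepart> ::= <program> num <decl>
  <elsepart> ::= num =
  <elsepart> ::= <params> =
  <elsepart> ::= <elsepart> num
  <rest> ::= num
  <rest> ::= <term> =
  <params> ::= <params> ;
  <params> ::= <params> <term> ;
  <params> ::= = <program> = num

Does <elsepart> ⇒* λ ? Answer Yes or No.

No

Nullable nonterminals: <body>.
No production of <elsepart> has an RHS whose symbols are all nullable, so <elsepart> is not nullable.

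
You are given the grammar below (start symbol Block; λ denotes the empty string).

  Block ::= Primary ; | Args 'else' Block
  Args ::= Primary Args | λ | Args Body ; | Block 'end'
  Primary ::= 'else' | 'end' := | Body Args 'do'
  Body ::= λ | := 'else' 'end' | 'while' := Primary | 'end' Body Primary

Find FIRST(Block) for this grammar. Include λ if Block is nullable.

{ 'do', 'else', 'end', 'while', :=, ; }

From Block ::= Primary ;: add FIRST(Primary) = { 'do', 'else', 'end', 'while', :=, ; }.
From Block ::= Args 'else' Block: Args nullable, take FIRST(Args) ∪ {'else'} = { 'do', 'else', 'end', 'while', :=, ; }.
Union: FIRST(Block) = { 'do', 'else', 'end', 'while', :=, ; }.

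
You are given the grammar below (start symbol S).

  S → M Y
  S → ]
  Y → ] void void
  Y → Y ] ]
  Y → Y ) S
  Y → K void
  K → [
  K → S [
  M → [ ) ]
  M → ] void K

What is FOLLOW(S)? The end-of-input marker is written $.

S is the start symbol, so $ ∈ FOLLOW(S).
In Y → Y ) S: S is at the end, add FOLLOW(Y) = { $, ), [, ] }.
In K → S [: add FIRST([) = { [ }.
Union: FOLLOW(S) = { $, ), [, ] }.

{ $, ), [, ] }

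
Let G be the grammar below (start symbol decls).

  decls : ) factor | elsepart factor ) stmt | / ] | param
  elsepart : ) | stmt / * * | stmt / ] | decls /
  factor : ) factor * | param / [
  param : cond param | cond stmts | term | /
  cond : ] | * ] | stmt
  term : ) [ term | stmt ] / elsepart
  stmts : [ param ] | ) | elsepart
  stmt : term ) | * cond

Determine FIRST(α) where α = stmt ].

Add FIRST(stmt) = { ), * }; stmt is not nullable, stop.

{ ), * }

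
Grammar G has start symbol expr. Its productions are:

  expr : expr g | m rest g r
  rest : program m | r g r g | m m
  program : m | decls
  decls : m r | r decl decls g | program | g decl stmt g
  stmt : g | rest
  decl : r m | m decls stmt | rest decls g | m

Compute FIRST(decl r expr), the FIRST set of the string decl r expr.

{ g, m, r }

Add FIRST(decl) = { g, m, r }; decl is not nullable, stop.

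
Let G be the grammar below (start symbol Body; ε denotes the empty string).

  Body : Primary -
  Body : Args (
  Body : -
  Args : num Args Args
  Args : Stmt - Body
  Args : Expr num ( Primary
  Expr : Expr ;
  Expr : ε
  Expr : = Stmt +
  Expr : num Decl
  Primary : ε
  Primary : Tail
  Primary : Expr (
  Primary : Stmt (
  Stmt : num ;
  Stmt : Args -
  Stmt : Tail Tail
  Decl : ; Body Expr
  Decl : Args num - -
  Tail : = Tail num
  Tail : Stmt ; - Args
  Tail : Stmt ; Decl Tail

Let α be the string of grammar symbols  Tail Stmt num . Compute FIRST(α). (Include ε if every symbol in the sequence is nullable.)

{ ;, =, num }

Add FIRST(Tail) = { ;, =, num }; Tail is not nullable, stop.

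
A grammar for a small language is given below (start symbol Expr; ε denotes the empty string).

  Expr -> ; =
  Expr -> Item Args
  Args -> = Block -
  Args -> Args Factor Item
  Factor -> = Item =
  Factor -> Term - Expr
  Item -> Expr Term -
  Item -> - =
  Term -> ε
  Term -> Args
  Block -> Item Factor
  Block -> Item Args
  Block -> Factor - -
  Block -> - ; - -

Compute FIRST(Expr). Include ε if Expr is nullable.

Expr -> ; = contributes {;}.
From Expr -> Item Args: add FIRST(Item) = { -, ; }.
Union: FIRST(Expr) = { -, ; }.

{ -, ; }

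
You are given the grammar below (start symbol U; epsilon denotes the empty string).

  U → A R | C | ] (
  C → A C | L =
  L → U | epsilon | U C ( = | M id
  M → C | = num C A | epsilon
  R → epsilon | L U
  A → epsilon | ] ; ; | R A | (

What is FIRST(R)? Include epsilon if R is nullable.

R → epsilon contributes epsilon.
From R → L U: L, U nullable, take FIRST(L) ∪ FIRST(U) = { (, =, ], id }; also epsilon since the whole RHS is nullable.
Union: FIRST(R) = { (, =, ], id, epsilon }.

{ (, =, ], id, epsilon }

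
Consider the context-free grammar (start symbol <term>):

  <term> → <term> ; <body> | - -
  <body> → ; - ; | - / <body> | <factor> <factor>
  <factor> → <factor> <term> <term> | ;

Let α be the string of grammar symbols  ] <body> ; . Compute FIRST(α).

] is a terminal; add {]} and stop.

{ ] }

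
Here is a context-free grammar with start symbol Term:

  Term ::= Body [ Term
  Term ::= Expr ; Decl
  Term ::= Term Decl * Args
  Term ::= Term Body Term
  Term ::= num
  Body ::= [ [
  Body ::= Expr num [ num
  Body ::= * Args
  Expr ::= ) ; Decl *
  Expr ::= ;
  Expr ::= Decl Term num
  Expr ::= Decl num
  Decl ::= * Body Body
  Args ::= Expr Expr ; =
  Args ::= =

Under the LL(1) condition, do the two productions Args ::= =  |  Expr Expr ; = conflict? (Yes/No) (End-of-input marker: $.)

No

FIRST(=) = { = } and FIRST(Expr Expr ; =) = { ), *, ; }.
The FIRST sets are disjoint and neither alternative is nullable — no conflict.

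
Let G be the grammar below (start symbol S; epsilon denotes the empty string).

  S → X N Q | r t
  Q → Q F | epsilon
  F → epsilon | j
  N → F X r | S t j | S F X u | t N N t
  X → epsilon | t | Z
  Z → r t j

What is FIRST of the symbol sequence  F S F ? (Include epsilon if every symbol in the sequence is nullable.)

{ j, r, t }

Add FIRST(F)\{epsilon} = { j }; F is nullable, continue.
Add FIRST(S) = { j, r, t }; S is not nullable, stop.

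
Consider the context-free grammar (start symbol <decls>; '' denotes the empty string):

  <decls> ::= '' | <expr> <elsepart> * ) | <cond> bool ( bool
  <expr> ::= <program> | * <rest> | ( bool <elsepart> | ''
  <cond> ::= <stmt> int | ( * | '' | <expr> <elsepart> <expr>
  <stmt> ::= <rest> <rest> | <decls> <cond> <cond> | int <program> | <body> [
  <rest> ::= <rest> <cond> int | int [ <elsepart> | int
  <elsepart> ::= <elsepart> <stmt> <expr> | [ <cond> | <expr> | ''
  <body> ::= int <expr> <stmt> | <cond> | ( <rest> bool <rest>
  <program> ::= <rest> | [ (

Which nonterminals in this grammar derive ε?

Directly nullable (have an ''-production): <decls>, <expr>, <cond>, <elsepart>.
<body> ::= <cond> with every symbol nullable, so <body> is nullable.
<stmt> ::= <decls> <cond> <cond> with every symbol nullable, so <stmt> is nullable.
No other nonterminal has a production whose RHS symbols are all nullable.

{ <body>, <cond>, <decls>, <elsepart>, <expr>, <stmt> }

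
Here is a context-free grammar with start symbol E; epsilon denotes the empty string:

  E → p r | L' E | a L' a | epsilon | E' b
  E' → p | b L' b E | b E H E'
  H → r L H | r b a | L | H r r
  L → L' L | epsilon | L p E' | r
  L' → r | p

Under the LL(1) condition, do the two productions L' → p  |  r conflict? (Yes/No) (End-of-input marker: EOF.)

FIRST(p) = { p } and FIRST(r) = { r }.
The FIRST sets are disjoint and neither alternative is nullable — no conflict.

No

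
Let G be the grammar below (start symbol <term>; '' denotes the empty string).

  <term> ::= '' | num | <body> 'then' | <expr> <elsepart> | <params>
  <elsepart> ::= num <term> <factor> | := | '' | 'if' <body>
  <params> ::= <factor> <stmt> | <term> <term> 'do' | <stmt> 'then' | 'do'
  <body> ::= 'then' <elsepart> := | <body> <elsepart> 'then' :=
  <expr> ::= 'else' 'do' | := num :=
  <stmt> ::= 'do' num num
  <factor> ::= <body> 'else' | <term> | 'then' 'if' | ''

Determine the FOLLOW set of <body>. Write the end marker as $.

{ $, 'do', 'else', 'if', 'then', :=, num }

In <term> ::= <body> 'then': add FIRST('then') = { 'then' }.
In <elsepart> ::= 'if' <body>: <body> is at the end, add FOLLOW(<elsepart>) = { $, 'do', 'else', 'then', :=, num }.
In <body> ::= <body> <elsepart> 'then' :=: add FIRST(<elsepart> 'then' :=) = { 'if', 'then', :=, num }.
In <factor> ::= <body> 'else': add FIRST('else') = { 'else' }.
Union: FOLLOW(<body>) = { $, 'do', 'else', 'if', 'then', :=, num }.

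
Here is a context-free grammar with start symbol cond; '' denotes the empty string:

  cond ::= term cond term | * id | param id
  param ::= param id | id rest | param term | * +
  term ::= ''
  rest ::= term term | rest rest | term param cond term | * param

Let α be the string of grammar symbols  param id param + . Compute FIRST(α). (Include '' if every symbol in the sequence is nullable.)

{ *, id }

Add FIRST(param) = { *, id }; param is not nullable, stop.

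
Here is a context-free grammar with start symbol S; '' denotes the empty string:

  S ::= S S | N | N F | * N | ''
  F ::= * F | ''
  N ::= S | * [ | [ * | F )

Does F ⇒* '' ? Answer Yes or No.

F has an ''-production, so F ⇒ ''.

Yes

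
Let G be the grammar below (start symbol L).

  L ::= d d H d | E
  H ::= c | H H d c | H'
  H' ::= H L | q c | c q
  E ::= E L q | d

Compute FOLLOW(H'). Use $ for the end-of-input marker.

In H ::= H': H' is at the end, add FOLLOW(H) = { c, d, q }.
Union: FOLLOW(H') = { c, d, q }.

{ c, d, q }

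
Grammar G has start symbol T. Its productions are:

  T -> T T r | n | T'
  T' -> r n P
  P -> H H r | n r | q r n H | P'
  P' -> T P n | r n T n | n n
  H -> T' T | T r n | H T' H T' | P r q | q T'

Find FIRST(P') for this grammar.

From P' -> T P n: add FIRST(T) = { n, r }.
P' -> r n T n contributes {r}.
P' -> n n contributes {n}.
Union: FIRST(P') = { n, r }.

{ n, r }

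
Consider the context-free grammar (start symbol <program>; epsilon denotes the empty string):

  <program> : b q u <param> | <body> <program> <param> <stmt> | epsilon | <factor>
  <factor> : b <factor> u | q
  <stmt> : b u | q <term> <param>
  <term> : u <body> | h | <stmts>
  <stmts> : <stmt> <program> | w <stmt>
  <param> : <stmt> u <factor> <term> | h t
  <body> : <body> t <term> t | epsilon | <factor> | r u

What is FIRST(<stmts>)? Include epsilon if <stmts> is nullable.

{ b, q, w }

From <stmts> : <stmt> <program>: add FIRST(<stmt>) = { b, q }.
<stmts> : w <stmt> contributes {w}.
Union: FIRST(<stmts>) = { b, q, w }.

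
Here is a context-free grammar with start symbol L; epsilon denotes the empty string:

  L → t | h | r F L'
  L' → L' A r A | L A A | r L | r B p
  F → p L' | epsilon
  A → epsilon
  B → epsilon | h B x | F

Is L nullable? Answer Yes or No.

Nullable nonterminals: A, B, F.
No production of L has an RHS whose symbols are all nullable, so L is not nullable.

No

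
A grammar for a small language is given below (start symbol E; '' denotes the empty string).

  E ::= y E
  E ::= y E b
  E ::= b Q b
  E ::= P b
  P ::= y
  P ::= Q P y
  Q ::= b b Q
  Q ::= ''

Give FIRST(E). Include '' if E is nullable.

{ b, y }

E ::= y E contributes {y}.
E ::= y E b contributes {y}.
E ::= b Q b contributes {b}.
From E ::= P b: add FIRST(P) = { b, y }.
Union: FIRST(E) = { b, y }.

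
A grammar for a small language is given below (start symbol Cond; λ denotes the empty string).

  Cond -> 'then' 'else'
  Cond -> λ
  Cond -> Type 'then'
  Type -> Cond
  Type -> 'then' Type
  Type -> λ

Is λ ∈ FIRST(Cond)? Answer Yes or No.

Cond has an λ-production, so Cond ⇒ λ.

Yes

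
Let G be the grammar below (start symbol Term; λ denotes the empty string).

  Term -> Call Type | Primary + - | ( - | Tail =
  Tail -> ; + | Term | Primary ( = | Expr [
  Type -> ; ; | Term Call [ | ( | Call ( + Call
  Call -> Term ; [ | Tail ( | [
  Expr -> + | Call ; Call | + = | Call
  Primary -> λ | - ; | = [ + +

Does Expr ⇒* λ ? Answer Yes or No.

No

Nullable nonterminals: Primary.
No production of Expr has an RHS whose symbols are all nullable, so Expr is not nullable.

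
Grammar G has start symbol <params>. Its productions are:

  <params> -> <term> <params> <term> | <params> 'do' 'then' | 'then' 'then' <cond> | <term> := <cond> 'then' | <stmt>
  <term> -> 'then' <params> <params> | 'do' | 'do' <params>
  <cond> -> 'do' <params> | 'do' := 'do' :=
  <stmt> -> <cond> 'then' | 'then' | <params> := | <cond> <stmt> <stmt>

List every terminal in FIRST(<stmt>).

From <stmt> -> <cond> 'then': add FIRST(<cond>) = { 'do' }.
<stmt> -> 'then' contributes {'then'}.
From <stmt> -> <params> :=: add FIRST(<params>) = { 'do', 'then' }.
From <stmt> -> <cond> <stmt> <stmt>: add FIRST(<cond>) = { 'do' }.
Union: FIRST(<stmt>) = { 'do', 'then' }.

{ 'do', 'then' }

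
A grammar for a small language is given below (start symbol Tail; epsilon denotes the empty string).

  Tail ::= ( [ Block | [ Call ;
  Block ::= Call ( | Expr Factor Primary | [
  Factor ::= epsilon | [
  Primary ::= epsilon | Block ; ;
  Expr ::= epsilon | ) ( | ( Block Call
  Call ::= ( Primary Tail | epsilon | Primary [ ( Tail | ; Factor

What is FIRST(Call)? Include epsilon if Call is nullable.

Call ::= ( Primary Tail contributes {(}.
Call ::= epsilon contributes epsilon.
From Call ::= Primary [ ( Tail: Primary nullable, take FIRST(Primary) ∪ {[} = { (, ), ;, [ }.
Call ::= ; Factor contributes {;}.
Union: FIRST(Call) = { (, ), ;, [, epsilon }.

{ (, ), ;, [, epsilon }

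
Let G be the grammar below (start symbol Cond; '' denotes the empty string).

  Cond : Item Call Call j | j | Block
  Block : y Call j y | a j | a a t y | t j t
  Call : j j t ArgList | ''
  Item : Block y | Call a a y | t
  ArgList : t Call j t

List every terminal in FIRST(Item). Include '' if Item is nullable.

{ a, j, t, y }

From Item : Block y: add FIRST(Block) = { a, t, y }.
From Item : Call a a y: Call nullable, take FIRST(Call) ∪ {a} = { a, j }.
Item : t contributes {t}.
Union: FIRST(Item) = { a, j, t, y }.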